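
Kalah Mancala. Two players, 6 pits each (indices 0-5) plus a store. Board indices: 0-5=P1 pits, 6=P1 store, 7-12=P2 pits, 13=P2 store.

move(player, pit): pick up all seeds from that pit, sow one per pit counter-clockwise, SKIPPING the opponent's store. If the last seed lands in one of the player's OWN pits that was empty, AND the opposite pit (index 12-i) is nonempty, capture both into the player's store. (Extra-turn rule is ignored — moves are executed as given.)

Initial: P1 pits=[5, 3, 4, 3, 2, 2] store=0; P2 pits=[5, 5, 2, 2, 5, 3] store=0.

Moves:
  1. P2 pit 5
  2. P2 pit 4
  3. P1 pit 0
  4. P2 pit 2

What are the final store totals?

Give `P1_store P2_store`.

Answer: 1 9

Derivation:
Move 1: P2 pit5 -> P1=[6,4,4,3,2,2](0) P2=[5,5,2,2,5,0](1)
Move 2: P2 pit4 -> P1=[7,5,5,3,2,2](0) P2=[5,5,2,2,0,1](2)
Move 3: P1 pit0 -> P1=[0,6,6,4,3,3](1) P2=[6,5,2,2,0,1](2)
Move 4: P2 pit2 -> P1=[0,0,6,4,3,3](1) P2=[6,5,0,3,0,1](9)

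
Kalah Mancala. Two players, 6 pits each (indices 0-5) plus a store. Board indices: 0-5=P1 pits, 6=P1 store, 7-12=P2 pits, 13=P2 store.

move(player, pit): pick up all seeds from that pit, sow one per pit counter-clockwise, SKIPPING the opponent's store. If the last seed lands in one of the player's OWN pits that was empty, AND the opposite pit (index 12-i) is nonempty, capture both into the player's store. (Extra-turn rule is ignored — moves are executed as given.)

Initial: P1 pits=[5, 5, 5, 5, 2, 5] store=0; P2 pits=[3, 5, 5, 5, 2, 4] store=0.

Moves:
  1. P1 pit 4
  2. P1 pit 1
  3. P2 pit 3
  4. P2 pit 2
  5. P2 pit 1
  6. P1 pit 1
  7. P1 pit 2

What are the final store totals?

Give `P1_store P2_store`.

Move 1: P1 pit4 -> P1=[5,5,5,5,0,6](1) P2=[3,5,5,5,2,4](0)
Move 2: P1 pit1 -> P1=[5,0,6,6,1,7](2) P2=[3,5,5,5,2,4](0)
Move 3: P2 pit3 -> P1=[6,1,6,6,1,7](2) P2=[3,5,5,0,3,5](1)
Move 4: P2 pit2 -> P1=[7,1,6,6,1,7](2) P2=[3,5,0,1,4,6](2)
Move 5: P2 pit1 -> P1=[7,1,6,6,1,7](2) P2=[3,0,1,2,5,7](3)
Move 6: P1 pit1 -> P1=[7,0,7,6,1,7](2) P2=[3,0,1,2,5,7](3)
Move 7: P1 pit2 -> P1=[7,0,0,7,2,8](3) P2=[4,1,2,2,5,7](3)

Answer: 3 3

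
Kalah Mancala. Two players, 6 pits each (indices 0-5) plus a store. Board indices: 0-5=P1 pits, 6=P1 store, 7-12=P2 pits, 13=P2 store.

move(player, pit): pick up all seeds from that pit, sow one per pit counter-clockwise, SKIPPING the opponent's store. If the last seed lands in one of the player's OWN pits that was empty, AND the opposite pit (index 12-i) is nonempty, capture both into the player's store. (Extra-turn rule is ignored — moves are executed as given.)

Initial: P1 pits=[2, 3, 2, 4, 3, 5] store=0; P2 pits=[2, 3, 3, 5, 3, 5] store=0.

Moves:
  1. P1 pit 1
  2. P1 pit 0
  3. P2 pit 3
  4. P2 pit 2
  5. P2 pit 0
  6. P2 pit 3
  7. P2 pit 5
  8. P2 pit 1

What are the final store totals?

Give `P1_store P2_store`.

Answer: 0 11

Derivation:
Move 1: P1 pit1 -> P1=[2,0,3,5,4,5](0) P2=[2,3,3,5,3,5](0)
Move 2: P1 pit0 -> P1=[0,1,4,5,4,5](0) P2=[2,3,3,5,3,5](0)
Move 3: P2 pit3 -> P1=[1,2,4,5,4,5](0) P2=[2,3,3,0,4,6](1)
Move 4: P2 pit2 -> P1=[1,2,4,5,4,5](0) P2=[2,3,0,1,5,7](1)
Move 5: P2 pit0 -> P1=[1,2,4,0,4,5](0) P2=[0,4,0,1,5,7](7)
Move 6: P2 pit3 -> P1=[1,2,4,0,4,5](0) P2=[0,4,0,0,6,7](7)
Move 7: P2 pit5 -> P1=[2,3,5,1,5,6](0) P2=[0,4,0,0,6,0](8)
Move 8: P2 pit1 -> P1=[0,3,5,1,5,6](0) P2=[0,0,1,1,7,0](11)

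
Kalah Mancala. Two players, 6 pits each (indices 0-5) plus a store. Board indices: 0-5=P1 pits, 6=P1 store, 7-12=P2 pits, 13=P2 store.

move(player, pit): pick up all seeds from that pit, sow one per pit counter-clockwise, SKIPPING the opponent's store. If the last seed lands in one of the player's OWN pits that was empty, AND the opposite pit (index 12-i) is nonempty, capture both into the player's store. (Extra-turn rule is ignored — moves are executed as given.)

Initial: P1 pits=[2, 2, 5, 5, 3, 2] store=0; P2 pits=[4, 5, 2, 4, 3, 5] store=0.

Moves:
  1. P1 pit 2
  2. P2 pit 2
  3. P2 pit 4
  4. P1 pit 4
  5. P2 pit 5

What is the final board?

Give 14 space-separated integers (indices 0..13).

Move 1: P1 pit2 -> P1=[2,2,0,6,4,3](1) P2=[5,5,2,4,3,5](0)
Move 2: P2 pit2 -> P1=[2,2,0,6,4,3](1) P2=[5,5,0,5,4,5](0)
Move 3: P2 pit4 -> P1=[3,3,0,6,4,3](1) P2=[5,5,0,5,0,6](1)
Move 4: P1 pit4 -> P1=[3,3,0,6,0,4](2) P2=[6,6,0,5,0,6](1)
Move 5: P2 pit5 -> P1=[4,4,1,7,1,4](2) P2=[6,6,0,5,0,0](2)

Answer: 4 4 1 7 1 4 2 6 6 0 5 0 0 2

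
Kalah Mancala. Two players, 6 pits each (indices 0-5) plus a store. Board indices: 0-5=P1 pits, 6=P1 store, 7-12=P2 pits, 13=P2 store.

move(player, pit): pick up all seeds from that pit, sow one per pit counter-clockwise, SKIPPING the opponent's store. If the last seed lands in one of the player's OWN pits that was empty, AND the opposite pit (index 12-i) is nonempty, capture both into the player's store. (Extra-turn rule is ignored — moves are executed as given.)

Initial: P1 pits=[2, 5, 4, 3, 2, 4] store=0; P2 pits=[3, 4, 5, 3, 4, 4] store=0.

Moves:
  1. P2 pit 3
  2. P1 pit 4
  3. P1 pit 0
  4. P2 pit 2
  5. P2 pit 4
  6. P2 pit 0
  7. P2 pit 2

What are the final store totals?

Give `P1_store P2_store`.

Answer: 1 3

Derivation:
Move 1: P2 pit3 -> P1=[2,5,4,3,2,4](0) P2=[3,4,5,0,5,5](1)
Move 2: P1 pit4 -> P1=[2,5,4,3,0,5](1) P2=[3,4,5,0,5,5](1)
Move 3: P1 pit0 -> P1=[0,6,5,3,0,5](1) P2=[3,4,5,0,5,5](1)
Move 4: P2 pit2 -> P1=[1,6,5,3,0,5](1) P2=[3,4,0,1,6,6](2)
Move 5: P2 pit4 -> P1=[2,7,6,4,0,5](1) P2=[3,4,0,1,0,7](3)
Move 6: P2 pit0 -> P1=[2,7,6,4,0,5](1) P2=[0,5,1,2,0,7](3)
Move 7: P2 pit2 -> P1=[2,7,6,4,0,5](1) P2=[0,5,0,3,0,7](3)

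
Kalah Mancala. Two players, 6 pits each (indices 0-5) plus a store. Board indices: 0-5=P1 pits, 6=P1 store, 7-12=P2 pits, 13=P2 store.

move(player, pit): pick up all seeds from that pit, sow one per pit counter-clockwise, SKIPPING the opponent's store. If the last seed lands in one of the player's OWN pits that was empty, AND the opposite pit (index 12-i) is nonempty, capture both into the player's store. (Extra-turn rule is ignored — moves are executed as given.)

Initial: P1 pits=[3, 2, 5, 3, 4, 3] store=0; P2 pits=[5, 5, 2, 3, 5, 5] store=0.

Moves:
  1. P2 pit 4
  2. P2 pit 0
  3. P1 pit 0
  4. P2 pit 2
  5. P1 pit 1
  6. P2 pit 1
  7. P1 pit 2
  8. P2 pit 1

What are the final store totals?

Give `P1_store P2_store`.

Answer: 1 2

Derivation:
Move 1: P2 pit4 -> P1=[4,3,6,3,4,3](0) P2=[5,5,2,3,0,6](1)
Move 2: P2 pit0 -> P1=[4,3,6,3,4,3](0) P2=[0,6,3,4,1,7](1)
Move 3: P1 pit0 -> P1=[0,4,7,4,5,3](0) P2=[0,6,3,4,1,7](1)
Move 4: P2 pit2 -> P1=[0,4,7,4,5,3](0) P2=[0,6,0,5,2,8](1)
Move 5: P1 pit1 -> P1=[0,0,8,5,6,4](0) P2=[0,6,0,5,2,8](1)
Move 6: P2 pit1 -> P1=[1,0,8,5,6,4](0) P2=[0,0,1,6,3,9](2)
Move 7: P1 pit2 -> P1=[1,0,0,6,7,5](1) P2=[1,1,2,7,3,9](2)
Move 8: P2 pit1 -> P1=[1,0,0,6,7,5](1) P2=[1,0,3,7,3,9](2)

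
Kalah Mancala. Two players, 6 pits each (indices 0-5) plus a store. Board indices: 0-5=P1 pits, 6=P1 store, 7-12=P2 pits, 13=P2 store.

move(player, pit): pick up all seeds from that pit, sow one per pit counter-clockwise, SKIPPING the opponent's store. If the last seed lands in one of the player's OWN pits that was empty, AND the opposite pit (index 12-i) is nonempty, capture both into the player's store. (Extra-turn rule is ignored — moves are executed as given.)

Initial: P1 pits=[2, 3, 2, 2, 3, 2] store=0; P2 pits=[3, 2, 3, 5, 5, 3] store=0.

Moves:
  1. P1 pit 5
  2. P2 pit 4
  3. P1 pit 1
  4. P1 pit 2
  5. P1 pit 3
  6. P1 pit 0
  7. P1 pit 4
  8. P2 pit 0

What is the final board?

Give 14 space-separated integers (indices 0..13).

Answer: 0 1 1 0 0 3 13 0 4 2 6 0 4 1

Derivation:
Move 1: P1 pit5 -> P1=[2,3,2,2,3,0](1) P2=[4,2,3,5,5,3](0)
Move 2: P2 pit4 -> P1=[3,4,3,2,3,0](1) P2=[4,2,3,5,0,4](1)
Move 3: P1 pit1 -> P1=[3,0,4,3,4,0](6) P2=[0,2,3,5,0,4](1)
Move 4: P1 pit2 -> P1=[3,0,0,4,5,1](7) P2=[0,2,3,5,0,4](1)
Move 5: P1 pit3 -> P1=[3,0,0,0,6,2](8) P2=[1,2,3,5,0,4](1)
Move 6: P1 pit0 -> P1=[0,1,1,0,6,2](12) P2=[1,2,0,5,0,4](1)
Move 7: P1 pit4 -> P1=[0,1,1,0,0,3](13) P2=[2,3,1,6,0,4](1)
Move 8: P2 pit0 -> P1=[0,1,1,0,0,3](13) P2=[0,4,2,6,0,4](1)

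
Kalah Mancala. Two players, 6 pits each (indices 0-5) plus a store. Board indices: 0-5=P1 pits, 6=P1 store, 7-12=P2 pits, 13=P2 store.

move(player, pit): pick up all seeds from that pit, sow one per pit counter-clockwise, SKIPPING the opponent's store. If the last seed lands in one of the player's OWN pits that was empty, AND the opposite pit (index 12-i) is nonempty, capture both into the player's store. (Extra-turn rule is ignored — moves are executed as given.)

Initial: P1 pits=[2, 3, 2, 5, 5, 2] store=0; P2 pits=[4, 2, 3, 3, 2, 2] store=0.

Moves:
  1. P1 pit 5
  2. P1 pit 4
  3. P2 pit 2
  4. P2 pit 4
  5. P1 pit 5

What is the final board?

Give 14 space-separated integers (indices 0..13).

Answer: 3 3 2 5 0 0 3 6 3 0 4 0 4 2

Derivation:
Move 1: P1 pit5 -> P1=[2,3,2,5,5,0](1) P2=[5,2,3,3,2,2](0)
Move 2: P1 pit4 -> P1=[2,3,2,5,0,1](2) P2=[6,3,4,3,2,2](0)
Move 3: P2 pit2 -> P1=[2,3,2,5,0,1](2) P2=[6,3,0,4,3,3](1)
Move 4: P2 pit4 -> P1=[3,3,2,5,0,1](2) P2=[6,3,0,4,0,4](2)
Move 5: P1 pit5 -> P1=[3,3,2,5,0,0](3) P2=[6,3,0,4,0,4](2)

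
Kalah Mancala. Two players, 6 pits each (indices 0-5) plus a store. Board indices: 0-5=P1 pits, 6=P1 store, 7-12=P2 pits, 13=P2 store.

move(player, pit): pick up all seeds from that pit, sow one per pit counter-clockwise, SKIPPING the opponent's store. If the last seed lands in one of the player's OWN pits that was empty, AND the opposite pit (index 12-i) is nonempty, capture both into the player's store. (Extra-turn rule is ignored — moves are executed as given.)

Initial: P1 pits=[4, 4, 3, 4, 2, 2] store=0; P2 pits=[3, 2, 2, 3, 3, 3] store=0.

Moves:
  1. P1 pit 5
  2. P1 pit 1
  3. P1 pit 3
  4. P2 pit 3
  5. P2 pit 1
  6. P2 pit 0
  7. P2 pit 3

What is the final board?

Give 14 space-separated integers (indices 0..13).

Answer: 4 0 4 0 0 1 7 0 0 3 0 6 4 6

Derivation:
Move 1: P1 pit5 -> P1=[4,4,3,4,2,0](1) P2=[4,2,2,3,3,3](0)
Move 2: P1 pit1 -> P1=[4,0,4,5,3,0](6) P2=[0,2,2,3,3,3](0)
Move 3: P1 pit3 -> P1=[4,0,4,0,4,1](7) P2=[1,3,2,3,3,3](0)
Move 4: P2 pit3 -> P1=[4,0,4,0,4,1](7) P2=[1,3,2,0,4,4](1)
Move 5: P2 pit1 -> P1=[4,0,4,0,4,1](7) P2=[1,0,3,1,5,4](1)
Move 6: P2 pit0 -> P1=[4,0,4,0,0,1](7) P2=[0,0,3,1,5,4](6)
Move 7: P2 pit3 -> P1=[4,0,4,0,0,1](7) P2=[0,0,3,0,6,4](6)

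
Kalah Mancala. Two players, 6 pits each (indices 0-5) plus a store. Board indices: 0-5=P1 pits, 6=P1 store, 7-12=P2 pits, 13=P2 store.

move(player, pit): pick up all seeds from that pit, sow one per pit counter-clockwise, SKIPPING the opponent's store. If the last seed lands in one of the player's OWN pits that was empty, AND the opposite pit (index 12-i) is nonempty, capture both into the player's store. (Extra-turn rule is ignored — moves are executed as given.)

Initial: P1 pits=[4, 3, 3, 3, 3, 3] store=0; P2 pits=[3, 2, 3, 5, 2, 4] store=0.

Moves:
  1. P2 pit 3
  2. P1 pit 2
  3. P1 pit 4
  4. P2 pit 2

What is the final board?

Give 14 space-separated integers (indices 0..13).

Move 1: P2 pit3 -> P1=[5,4,3,3,3,3](0) P2=[3,2,3,0,3,5](1)
Move 2: P1 pit2 -> P1=[5,4,0,4,4,4](0) P2=[3,2,3,0,3,5](1)
Move 3: P1 pit4 -> P1=[5,4,0,4,0,5](1) P2=[4,3,3,0,3,5](1)
Move 4: P2 pit2 -> P1=[5,4,0,4,0,5](1) P2=[4,3,0,1,4,6](1)

Answer: 5 4 0 4 0 5 1 4 3 0 1 4 6 1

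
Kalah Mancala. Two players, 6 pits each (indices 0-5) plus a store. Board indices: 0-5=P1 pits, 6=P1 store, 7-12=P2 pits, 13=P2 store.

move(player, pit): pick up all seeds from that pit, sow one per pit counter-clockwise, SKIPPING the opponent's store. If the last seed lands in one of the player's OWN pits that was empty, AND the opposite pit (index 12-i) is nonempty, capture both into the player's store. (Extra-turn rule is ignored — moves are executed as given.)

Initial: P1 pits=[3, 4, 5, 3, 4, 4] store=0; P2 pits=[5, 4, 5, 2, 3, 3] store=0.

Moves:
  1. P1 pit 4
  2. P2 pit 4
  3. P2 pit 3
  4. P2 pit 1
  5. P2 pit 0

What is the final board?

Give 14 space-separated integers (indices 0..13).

Answer: 4 4 5 3 0 5 1 0 1 7 2 3 7 3

Derivation:
Move 1: P1 pit4 -> P1=[3,4,5,3,0,5](1) P2=[6,5,5,2,3,3](0)
Move 2: P2 pit4 -> P1=[4,4,5,3,0,5](1) P2=[6,5,5,2,0,4](1)
Move 3: P2 pit3 -> P1=[4,4,5,3,0,5](1) P2=[6,5,5,0,1,5](1)
Move 4: P2 pit1 -> P1=[4,4,5,3,0,5](1) P2=[6,0,6,1,2,6](2)
Move 5: P2 pit0 -> P1=[4,4,5,3,0,5](1) P2=[0,1,7,2,3,7](3)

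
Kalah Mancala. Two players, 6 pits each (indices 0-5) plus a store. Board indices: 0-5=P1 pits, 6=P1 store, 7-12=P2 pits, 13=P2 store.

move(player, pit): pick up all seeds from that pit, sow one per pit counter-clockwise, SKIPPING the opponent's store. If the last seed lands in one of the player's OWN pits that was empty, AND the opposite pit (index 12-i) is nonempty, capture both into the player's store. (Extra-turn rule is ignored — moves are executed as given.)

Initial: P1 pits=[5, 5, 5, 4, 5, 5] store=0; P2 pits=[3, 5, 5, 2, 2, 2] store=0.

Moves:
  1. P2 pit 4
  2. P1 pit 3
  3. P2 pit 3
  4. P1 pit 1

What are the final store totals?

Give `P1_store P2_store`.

Move 1: P2 pit4 -> P1=[5,5,5,4,5,5](0) P2=[3,5,5,2,0,3](1)
Move 2: P1 pit3 -> P1=[5,5,5,0,6,6](1) P2=[4,5,5,2,0,3](1)
Move 3: P2 pit3 -> P1=[5,5,5,0,6,6](1) P2=[4,5,5,0,1,4](1)
Move 4: P1 pit1 -> P1=[5,0,6,1,7,7](2) P2=[4,5,5,0,1,4](1)

Answer: 2 1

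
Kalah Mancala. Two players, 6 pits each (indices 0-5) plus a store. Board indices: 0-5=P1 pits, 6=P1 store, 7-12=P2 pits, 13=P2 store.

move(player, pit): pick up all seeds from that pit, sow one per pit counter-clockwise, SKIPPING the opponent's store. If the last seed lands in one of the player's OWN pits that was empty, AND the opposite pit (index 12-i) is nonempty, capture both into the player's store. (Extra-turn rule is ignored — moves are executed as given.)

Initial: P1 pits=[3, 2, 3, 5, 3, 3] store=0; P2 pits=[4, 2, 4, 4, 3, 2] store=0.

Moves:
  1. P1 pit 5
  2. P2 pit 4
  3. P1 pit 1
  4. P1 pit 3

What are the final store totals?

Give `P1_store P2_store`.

Move 1: P1 pit5 -> P1=[3,2,3,5,3,0](1) P2=[5,3,4,4,3,2](0)
Move 2: P2 pit4 -> P1=[4,2,3,5,3,0](1) P2=[5,3,4,4,0,3](1)
Move 3: P1 pit1 -> P1=[4,0,4,6,3,0](1) P2=[5,3,4,4,0,3](1)
Move 4: P1 pit3 -> P1=[4,0,4,0,4,1](2) P2=[6,4,5,4,0,3](1)

Answer: 2 1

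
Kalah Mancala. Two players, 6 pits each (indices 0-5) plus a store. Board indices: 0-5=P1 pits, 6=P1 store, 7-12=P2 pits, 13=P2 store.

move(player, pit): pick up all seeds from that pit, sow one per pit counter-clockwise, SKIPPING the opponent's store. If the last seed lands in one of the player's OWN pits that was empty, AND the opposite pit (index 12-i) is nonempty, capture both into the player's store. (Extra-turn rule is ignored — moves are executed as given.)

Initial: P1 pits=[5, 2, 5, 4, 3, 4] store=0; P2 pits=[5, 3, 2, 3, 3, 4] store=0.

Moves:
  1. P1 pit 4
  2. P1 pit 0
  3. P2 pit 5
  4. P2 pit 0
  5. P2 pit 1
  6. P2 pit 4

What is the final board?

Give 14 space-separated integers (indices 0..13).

Move 1: P1 pit4 -> P1=[5,2,5,4,0,5](1) P2=[6,3,2,3,3,4](0)
Move 2: P1 pit0 -> P1=[0,3,6,5,1,6](1) P2=[6,3,2,3,3,4](0)
Move 3: P2 pit5 -> P1=[1,4,7,5,1,6](1) P2=[6,3,2,3,3,0](1)
Move 4: P2 pit0 -> P1=[1,4,7,5,1,6](1) P2=[0,4,3,4,4,1](2)
Move 5: P2 pit1 -> P1=[1,4,7,5,1,6](1) P2=[0,0,4,5,5,2](2)
Move 6: P2 pit4 -> P1=[2,5,8,5,1,6](1) P2=[0,0,4,5,0,3](3)

Answer: 2 5 8 5 1 6 1 0 0 4 5 0 3 3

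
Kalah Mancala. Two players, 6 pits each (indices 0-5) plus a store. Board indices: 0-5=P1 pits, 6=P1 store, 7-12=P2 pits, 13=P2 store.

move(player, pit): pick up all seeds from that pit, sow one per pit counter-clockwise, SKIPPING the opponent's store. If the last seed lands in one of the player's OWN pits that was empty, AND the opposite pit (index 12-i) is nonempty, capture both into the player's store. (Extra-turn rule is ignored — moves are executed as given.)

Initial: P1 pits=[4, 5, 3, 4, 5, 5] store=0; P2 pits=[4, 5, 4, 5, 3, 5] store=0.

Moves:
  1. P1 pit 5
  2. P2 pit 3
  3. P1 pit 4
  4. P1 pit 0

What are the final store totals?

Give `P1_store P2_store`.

Answer: 2 1

Derivation:
Move 1: P1 pit5 -> P1=[4,5,3,4,5,0](1) P2=[5,6,5,6,3,5](0)
Move 2: P2 pit3 -> P1=[5,6,4,4,5,0](1) P2=[5,6,5,0,4,6](1)
Move 3: P1 pit4 -> P1=[5,6,4,4,0,1](2) P2=[6,7,6,0,4,6](1)
Move 4: P1 pit0 -> P1=[0,7,5,5,1,2](2) P2=[6,7,6,0,4,6](1)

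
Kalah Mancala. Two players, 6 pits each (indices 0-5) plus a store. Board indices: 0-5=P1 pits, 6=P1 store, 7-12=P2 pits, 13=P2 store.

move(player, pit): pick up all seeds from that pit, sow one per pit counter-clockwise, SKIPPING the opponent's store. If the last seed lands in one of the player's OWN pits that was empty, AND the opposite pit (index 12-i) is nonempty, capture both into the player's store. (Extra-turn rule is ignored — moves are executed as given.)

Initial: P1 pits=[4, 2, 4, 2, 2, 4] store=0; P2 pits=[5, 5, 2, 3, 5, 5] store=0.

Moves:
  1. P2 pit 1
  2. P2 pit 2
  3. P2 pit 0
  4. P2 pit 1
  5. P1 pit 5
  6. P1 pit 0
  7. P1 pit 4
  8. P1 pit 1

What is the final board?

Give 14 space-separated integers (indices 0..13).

Move 1: P2 pit1 -> P1=[4,2,4,2,2,4](0) P2=[5,0,3,4,6,6](1)
Move 2: P2 pit2 -> P1=[4,2,4,2,2,4](0) P2=[5,0,0,5,7,7](1)
Move 3: P2 pit0 -> P1=[4,2,4,2,2,4](0) P2=[0,1,1,6,8,8](1)
Move 4: P2 pit1 -> P1=[4,2,4,2,2,4](0) P2=[0,0,2,6,8,8](1)
Move 5: P1 pit5 -> P1=[4,2,4,2,2,0](1) P2=[1,1,3,6,8,8](1)
Move 6: P1 pit0 -> P1=[0,3,5,3,3,0](1) P2=[1,1,3,6,8,8](1)
Move 7: P1 pit4 -> P1=[0,3,5,3,0,1](2) P2=[2,1,3,6,8,8](1)
Move 8: P1 pit1 -> P1=[0,0,6,4,0,1](4) P2=[2,0,3,6,8,8](1)

Answer: 0 0 6 4 0 1 4 2 0 3 6 8 8 1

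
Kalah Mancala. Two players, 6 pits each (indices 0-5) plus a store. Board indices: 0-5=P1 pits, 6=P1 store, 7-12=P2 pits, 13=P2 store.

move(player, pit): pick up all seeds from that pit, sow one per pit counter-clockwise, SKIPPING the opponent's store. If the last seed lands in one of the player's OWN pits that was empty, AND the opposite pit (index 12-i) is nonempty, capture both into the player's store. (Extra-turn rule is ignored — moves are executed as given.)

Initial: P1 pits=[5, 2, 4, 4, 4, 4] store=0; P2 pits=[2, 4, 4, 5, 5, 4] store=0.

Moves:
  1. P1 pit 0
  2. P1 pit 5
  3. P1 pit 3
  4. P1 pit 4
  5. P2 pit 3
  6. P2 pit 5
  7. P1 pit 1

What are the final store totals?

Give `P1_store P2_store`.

Answer: 4 2

Derivation:
Move 1: P1 pit0 -> P1=[0,3,5,5,5,5](0) P2=[2,4,4,5,5,4](0)
Move 2: P1 pit5 -> P1=[0,3,5,5,5,0](1) P2=[3,5,5,6,5,4](0)
Move 3: P1 pit3 -> P1=[0,3,5,0,6,1](2) P2=[4,6,5,6,5,4](0)
Move 4: P1 pit4 -> P1=[0,3,5,0,0,2](3) P2=[5,7,6,7,5,4](0)
Move 5: P2 pit3 -> P1=[1,4,6,1,0,2](3) P2=[5,7,6,0,6,5](1)
Move 6: P2 pit5 -> P1=[2,5,7,2,0,2](3) P2=[5,7,6,0,6,0](2)
Move 7: P1 pit1 -> P1=[2,0,8,3,1,3](4) P2=[5,7,6,0,6,0](2)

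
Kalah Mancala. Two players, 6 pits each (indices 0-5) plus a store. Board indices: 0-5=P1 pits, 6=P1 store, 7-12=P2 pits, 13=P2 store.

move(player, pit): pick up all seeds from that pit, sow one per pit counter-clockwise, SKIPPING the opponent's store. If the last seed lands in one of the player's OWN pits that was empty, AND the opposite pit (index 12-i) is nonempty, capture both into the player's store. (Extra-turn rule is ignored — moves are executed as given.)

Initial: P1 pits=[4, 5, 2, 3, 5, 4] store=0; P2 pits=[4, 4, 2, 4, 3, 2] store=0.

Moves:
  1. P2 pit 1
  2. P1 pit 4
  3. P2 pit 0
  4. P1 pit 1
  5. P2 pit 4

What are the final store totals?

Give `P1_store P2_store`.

Answer: 2 1

Derivation:
Move 1: P2 pit1 -> P1=[4,5,2,3,5,4](0) P2=[4,0,3,5,4,3](0)
Move 2: P1 pit4 -> P1=[4,5,2,3,0,5](1) P2=[5,1,4,5,4,3](0)
Move 3: P2 pit0 -> P1=[4,5,2,3,0,5](1) P2=[0,2,5,6,5,4](0)
Move 4: P1 pit1 -> P1=[4,0,3,4,1,6](2) P2=[0,2,5,6,5,4](0)
Move 5: P2 pit4 -> P1=[5,1,4,4,1,6](2) P2=[0,2,5,6,0,5](1)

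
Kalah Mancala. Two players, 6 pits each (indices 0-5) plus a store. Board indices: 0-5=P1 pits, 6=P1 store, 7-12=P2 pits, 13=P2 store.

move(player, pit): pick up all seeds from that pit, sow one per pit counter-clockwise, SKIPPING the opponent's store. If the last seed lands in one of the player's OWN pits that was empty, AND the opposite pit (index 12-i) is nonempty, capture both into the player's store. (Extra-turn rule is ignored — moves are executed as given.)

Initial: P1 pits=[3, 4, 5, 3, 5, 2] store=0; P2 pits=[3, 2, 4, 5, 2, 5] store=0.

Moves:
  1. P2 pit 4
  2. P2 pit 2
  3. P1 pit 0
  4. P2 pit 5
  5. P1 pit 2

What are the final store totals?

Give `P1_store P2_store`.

Answer: 1 3

Derivation:
Move 1: P2 pit4 -> P1=[3,4,5,3,5,2](0) P2=[3,2,4,5,0,6](1)
Move 2: P2 pit2 -> P1=[3,4,5,3,5,2](0) P2=[3,2,0,6,1,7](2)
Move 3: P1 pit0 -> P1=[0,5,6,4,5,2](0) P2=[3,2,0,6,1,7](2)
Move 4: P2 pit5 -> P1=[1,6,7,5,6,3](0) P2=[3,2,0,6,1,0](3)
Move 5: P1 pit2 -> P1=[1,6,0,6,7,4](1) P2=[4,3,1,6,1,0](3)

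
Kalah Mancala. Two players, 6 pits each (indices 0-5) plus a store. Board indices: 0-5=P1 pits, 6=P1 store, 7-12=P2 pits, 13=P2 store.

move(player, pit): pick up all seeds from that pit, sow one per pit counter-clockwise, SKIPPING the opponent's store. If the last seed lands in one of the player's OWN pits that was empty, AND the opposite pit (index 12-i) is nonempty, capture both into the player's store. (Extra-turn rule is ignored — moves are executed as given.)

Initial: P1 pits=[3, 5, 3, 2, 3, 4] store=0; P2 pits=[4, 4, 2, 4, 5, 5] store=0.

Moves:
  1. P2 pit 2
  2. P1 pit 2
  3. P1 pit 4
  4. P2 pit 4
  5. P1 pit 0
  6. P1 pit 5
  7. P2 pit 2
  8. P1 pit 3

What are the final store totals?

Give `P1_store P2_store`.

Answer: 9 1

Derivation:
Move 1: P2 pit2 -> P1=[3,5,3,2,3,4](0) P2=[4,4,0,5,6,5](0)
Move 2: P1 pit2 -> P1=[3,5,0,3,4,5](0) P2=[4,4,0,5,6,5](0)
Move 3: P1 pit4 -> P1=[3,5,0,3,0,6](1) P2=[5,5,0,5,6,5](0)
Move 4: P2 pit4 -> P1=[4,6,1,4,0,6](1) P2=[5,5,0,5,0,6](1)
Move 5: P1 pit0 -> P1=[0,7,2,5,0,6](7) P2=[5,0,0,5,0,6](1)
Move 6: P1 pit5 -> P1=[0,7,2,5,0,0](8) P2=[6,1,1,6,1,6](1)
Move 7: P2 pit2 -> P1=[0,7,2,5,0,0](8) P2=[6,1,0,7,1,6](1)
Move 8: P1 pit3 -> P1=[0,7,2,0,1,1](9) P2=[7,2,0,7,1,6](1)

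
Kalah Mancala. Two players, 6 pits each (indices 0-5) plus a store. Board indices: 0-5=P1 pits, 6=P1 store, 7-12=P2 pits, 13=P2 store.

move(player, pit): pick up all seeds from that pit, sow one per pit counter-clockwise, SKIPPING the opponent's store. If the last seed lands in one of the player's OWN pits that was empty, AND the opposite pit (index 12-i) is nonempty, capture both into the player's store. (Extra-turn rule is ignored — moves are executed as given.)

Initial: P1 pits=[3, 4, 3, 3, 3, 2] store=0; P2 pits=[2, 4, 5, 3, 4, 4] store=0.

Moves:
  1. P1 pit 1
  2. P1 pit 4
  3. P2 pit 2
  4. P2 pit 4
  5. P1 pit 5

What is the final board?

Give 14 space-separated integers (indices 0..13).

Move 1: P1 pit1 -> P1=[3,0,4,4,4,3](0) P2=[2,4,5,3,4,4](0)
Move 2: P1 pit4 -> P1=[3,0,4,4,0,4](1) P2=[3,5,5,3,4,4](0)
Move 3: P2 pit2 -> P1=[4,0,4,4,0,4](1) P2=[3,5,0,4,5,5](1)
Move 4: P2 pit4 -> P1=[5,1,5,4,0,4](1) P2=[3,5,0,4,0,6](2)
Move 5: P1 pit5 -> P1=[5,1,5,4,0,0](2) P2=[4,6,1,4,0,6](2)

Answer: 5 1 5 4 0 0 2 4 6 1 4 0 6 2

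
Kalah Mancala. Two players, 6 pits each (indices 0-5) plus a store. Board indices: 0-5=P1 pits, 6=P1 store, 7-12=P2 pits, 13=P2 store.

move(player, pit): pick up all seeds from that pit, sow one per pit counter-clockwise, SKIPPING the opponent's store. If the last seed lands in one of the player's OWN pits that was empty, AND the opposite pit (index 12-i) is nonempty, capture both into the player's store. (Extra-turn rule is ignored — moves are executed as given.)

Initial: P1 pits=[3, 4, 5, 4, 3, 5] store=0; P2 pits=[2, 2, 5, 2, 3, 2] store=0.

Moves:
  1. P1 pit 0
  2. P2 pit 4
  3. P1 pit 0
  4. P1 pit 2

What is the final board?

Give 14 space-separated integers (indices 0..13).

Answer: 0 6 0 6 4 6 1 3 3 5 2 0 3 1

Derivation:
Move 1: P1 pit0 -> P1=[0,5,6,5,3,5](0) P2=[2,2,5,2,3,2](0)
Move 2: P2 pit4 -> P1=[1,5,6,5,3,5](0) P2=[2,2,5,2,0,3](1)
Move 3: P1 pit0 -> P1=[0,6,6,5,3,5](0) P2=[2,2,5,2,0,3](1)
Move 4: P1 pit2 -> P1=[0,6,0,6,4,6](1) P2=[3,3,5,2,0,3](1)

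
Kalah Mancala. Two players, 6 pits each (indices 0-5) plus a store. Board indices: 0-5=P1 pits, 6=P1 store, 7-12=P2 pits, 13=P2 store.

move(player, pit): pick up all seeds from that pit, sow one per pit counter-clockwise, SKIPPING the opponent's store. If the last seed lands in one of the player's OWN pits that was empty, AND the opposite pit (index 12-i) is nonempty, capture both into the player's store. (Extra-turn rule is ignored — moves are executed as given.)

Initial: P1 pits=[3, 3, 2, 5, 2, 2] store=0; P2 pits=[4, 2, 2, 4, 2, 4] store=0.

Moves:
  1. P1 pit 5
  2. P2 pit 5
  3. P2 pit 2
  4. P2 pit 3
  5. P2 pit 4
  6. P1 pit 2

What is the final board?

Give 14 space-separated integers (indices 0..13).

Move 1: P1 pit5 -> P1=[3,3,2,5,2,0](1) P2=[5,2,2,4,2,4](0)
Move 2: P2 pit5 -> P1=[4,4,3,5,2,0](1) P2=[5,2,2,4,2,0](1)
Move 3: P2 pit2 -> P1=[4,4,3,5,2,0](1) P2=[5,2,0,5,3,0](1)
Move 4: P2 pit3 -> P1=[5,5,3,5,2,0](1) P2=[5,2,0,0,4,1](2)
Move 5: P2 pit4 -> P1=[6,6,3,5,2,0](1) P2=[5,2,0,0,0,2](3)
Move 6: P1 pit2 -> P1=[6,6,0,6,3,0](7) P2=[0,2,0,0,0,2](3)

Answer: 6 6 0 6 3 0 7 0 2 0 0 0 2 3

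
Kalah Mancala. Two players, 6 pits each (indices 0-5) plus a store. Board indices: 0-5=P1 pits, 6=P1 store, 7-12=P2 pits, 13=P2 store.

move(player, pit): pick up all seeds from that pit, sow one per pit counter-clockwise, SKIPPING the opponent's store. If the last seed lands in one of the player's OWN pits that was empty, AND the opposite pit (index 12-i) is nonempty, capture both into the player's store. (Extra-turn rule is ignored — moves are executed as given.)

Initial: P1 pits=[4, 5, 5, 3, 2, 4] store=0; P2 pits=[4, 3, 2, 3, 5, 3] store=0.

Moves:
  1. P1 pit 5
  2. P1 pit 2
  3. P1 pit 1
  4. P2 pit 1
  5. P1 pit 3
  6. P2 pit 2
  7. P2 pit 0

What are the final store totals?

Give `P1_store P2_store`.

Move 1: P1 pit5 -> P1=[4,5,5,3,2,0](1) P2=[5,4,3,3,5,3](0)
Move 2: P1 pit2 -> P1=[4,5,0,4,3,1](2) P2=[6,4,3,3,5,3](0)
Move 3: P1 pit1 -> P1=[4,0,1,5,4,2](3) P2=[6,4,3,3,5,3](0)
Move 4: P2 pit1 -> P1=[4,0,1,5,4,2](3) P2=[6,0,4,4,6,4](0)
Move 5: P1 pit3 -> P1=[4,0,1,0,5,3](4) P2=[7,1,4,4,6,4](0)
Move 6: P2 pit2 -> P1=[4,0,1,0,5,3](4) P2=[7,1,0,5,7,5](1)
Move 7: P2 pit0 -> P1=[5,0,1,0,5,3](4) P2=[0,2,1,6,8,6](2)

Answer: 4 2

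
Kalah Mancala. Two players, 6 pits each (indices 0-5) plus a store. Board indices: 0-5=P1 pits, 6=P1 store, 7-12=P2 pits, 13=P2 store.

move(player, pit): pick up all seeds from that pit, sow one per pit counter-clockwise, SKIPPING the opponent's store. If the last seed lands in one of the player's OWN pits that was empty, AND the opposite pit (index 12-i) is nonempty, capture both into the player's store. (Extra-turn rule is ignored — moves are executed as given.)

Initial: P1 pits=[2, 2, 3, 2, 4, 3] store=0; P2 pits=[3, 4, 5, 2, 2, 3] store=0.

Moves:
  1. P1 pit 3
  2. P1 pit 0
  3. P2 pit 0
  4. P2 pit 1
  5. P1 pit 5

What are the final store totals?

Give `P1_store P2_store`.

Move 1: P1 pit3 -> P1=[2,2,3,0,5,4](0) P2=[3,4,5,2,2,3](0)
Move 2: P1 pit0 -> P1=[0,3,4,0,5,4](0) P2=[3,4,5,2,2,3](0)
Move 3: P2 pit0 -> P1=[0,3,4,0,5,4](0) P2=[0,5,6,3,2,3](0)
Move 4: P2 pit1 -> P1=[0,3,4,0,5,4](0) P2=[0,0,7,4,3,4](1)
Move 5: P1 pit5 -> P1=[0,3,4,0,5,0](1) P2=[1,1,8,4,3,4](1)

Answer: 1 1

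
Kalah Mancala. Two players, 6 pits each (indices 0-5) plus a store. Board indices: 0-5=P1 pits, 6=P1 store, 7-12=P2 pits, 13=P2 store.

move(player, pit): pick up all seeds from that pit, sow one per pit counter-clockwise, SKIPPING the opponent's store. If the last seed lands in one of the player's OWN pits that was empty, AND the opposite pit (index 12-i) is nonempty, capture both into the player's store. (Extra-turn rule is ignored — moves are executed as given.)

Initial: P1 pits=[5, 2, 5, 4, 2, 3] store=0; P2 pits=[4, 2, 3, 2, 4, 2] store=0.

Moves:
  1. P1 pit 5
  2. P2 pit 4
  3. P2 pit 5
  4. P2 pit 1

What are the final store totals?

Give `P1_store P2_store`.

Answer: 1 7

Derivation:
Move 1: P1 pit5 -> P1=[5,2,5,4,2,0](1) P2=[5,3,3,2,4,2](0)
Move 2: P2 pit4 -> P1=[6,3,5,4,2,0](1) P2=[5,3,3,2,0,3](1)
Move 3: P2 pit5 -> P1=[7,4,5,4,2,0](1) P2=[5,3,3,2,0,0](2)
Move 4: P2 pit1 -> P1=[7,0,5,4,2,0](1) P2=[5,0,4,3,0,0](7)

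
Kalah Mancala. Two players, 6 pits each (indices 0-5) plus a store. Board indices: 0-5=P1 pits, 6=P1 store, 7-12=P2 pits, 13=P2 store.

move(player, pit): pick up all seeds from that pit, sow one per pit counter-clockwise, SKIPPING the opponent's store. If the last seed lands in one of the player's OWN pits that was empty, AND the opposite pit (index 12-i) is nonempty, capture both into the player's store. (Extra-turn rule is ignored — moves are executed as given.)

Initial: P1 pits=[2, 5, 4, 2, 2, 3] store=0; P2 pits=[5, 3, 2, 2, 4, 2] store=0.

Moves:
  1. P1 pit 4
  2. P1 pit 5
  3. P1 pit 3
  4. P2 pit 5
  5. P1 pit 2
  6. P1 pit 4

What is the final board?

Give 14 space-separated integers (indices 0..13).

Move 1: P1 pit4 -> P1=[2,5,4,2,0,4](1) P2=[5,3,2,2,4,2](0)
Move 2: P1 pit5 -> P1=[2,5,4,2,0,0](2) P2=[6,4,3,2,4,2](0)
Move 3: P1 pit3 -> P1=[2,5,4,0,1,0](9) P2=[0,4,3,2,4,2](0)
Move 4: P2 pit5 -> P1=[3,5,4,0,1,0](9) P2=[0,4,3,2,4,0](1)
Move 5: P1 pit2 -> P1=[3,5,0,1,2,1](10) P2=[0,4,3,2,4,0](1)
Move 6: P1 pit4 -> P1=[3,5,0,1,0,2](11) P2=[0,4,3,2,4,0](1)

Answer: 3 5 0 1 0 2 11 0 4 3 2 4 0 1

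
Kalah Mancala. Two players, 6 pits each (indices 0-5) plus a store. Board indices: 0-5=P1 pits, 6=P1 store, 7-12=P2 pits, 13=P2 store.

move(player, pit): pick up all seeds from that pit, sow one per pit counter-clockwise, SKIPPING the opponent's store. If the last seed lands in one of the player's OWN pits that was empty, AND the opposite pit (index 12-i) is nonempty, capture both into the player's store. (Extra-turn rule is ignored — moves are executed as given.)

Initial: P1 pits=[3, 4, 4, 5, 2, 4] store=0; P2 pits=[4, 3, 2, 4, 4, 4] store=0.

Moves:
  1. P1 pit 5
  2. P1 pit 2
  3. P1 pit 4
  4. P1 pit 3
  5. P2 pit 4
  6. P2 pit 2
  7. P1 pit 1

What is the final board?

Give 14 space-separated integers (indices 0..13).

Answer: 4 0 1 1 2 4 5 7 5 0 5 1 6 2

Derivation:
Move 1: P1 pit5 -> P1=[3,4,4,5,2,0](1) P2=[5,4,3,4,4,4](0)
Move 2: P1 pit2 -> P1=[3,4,0,6,3,1](2) P2=[5,4,3,4,4,4](0)
Move 3: P1 pit4 -> P1=[3,4,0,6,0,2](3) P2=[6,4,3,4,4,4](0)
Move 4: P1 pit3 -> P1=[3,4,0,0,1,3](4) P2=[7,5,4,4,4,4](0)
Move 5: P2 pit4 -> P1=[4,5,0,0,1,3](4) P2=[7,5,4,4,0,5](1)
Move 6: P2 pit2 -> P1=[4,5,0,0,1,3](4) P2=[7,5,0,5,1,6](2)
Move 7: P1 pit1 -> P1=[4,0,1,1,2,4](5) P2=[7,5,0,5,1,6](2)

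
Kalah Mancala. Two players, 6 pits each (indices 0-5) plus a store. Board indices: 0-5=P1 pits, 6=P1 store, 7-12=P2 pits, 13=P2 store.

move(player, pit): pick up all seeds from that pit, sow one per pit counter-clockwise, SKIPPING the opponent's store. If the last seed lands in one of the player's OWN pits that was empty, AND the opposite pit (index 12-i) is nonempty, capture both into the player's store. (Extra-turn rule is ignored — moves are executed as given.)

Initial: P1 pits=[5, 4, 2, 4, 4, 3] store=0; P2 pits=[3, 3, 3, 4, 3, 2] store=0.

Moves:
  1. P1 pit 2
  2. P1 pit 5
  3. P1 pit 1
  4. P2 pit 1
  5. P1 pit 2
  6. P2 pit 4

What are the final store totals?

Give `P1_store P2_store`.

Move 1: P1 pit2 -> P1=[5,4,0,5,5,3](0) P2=[3,3,3,4,3,2](0)
Move 2: P1 pit5 -> P1=[5,4,0,5,5,0](1) P2=[4,4,3,4,3,2](0)
Move 3: P1 pit1 -> P1=[5,0,1,6,6,0](6) P2=[0,4,3,4,3,2](0)
Move 4: P2 pit1 -> P1=[5,0,1,6,6,0](6) P2=[0,0,4,5,4,3](0)
Move 5: P1 pit2 -> P1=[5,0,0,7,6,0](6) P2=[0,0,4,5,4,3](0)
Move 6: P2 pit4 -> P1=[6,1,0,7,6,0](6) P2=[0,0,4,5,0,4](1)

Answer: 6 1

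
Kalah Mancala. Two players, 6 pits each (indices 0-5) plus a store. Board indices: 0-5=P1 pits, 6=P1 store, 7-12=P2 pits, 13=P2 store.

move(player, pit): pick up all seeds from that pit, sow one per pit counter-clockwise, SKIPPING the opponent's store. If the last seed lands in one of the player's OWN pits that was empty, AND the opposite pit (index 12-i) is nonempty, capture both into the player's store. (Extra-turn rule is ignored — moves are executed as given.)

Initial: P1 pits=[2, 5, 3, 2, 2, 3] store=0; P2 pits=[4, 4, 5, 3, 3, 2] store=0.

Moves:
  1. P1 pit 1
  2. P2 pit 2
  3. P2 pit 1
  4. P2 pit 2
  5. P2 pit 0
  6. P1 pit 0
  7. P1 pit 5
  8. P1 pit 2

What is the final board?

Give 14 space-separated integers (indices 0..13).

Answer: 0 1 0 5 4 1 3 2 2 2 7 6 4 1

Derivation:
Move 1: P1 pit1 -> P1=[2,0,4,3,3,4](1) P2=[4,4,5,3,3,2](0)
Move 2: P2 pit2 -> P1=[3,0,4,3,3,4](1) P2=[4,4,0,4,4,3](1)
Move 3: P2 pit1 -> P1=[3,0,4,3,3,4](1) P2=[4,0,1,5,5,4](1)
Move 4: P2 pit2 -> P1=[3,0,4,3,3,4](1) P2=[4,0,0,6,5,4](1)
Move 5: P2 pit0 -> P1=[3,0,4,3,3,4](1) P2=[0,1,1,7,6,4](1)
Move 6: P1 pit0 -> P1=[0,1,5,4,3,4](1) P2=[0,1,1,7,6,4](1)
Move 7: P1 pit5 -> P1=[0,1,5,4,3,0](2) P2=[1,2,2,7,6,4](1)
Move 8: P1 pit2 -> P1=[0,1,0,5,4,1](3) P2=[2,2,2,7,6,4](1)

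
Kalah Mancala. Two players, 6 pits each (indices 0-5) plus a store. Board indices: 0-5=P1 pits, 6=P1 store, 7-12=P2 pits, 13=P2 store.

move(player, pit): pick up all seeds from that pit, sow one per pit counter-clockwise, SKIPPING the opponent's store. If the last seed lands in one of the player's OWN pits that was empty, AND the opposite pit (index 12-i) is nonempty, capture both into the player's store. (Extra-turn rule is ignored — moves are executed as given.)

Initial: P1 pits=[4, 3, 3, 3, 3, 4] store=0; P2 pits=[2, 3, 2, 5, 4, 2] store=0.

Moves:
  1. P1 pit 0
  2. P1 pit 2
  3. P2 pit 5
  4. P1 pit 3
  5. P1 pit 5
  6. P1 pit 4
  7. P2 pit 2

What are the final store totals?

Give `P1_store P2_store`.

Move 1: P1 pit0 -> P1=[0,4,4,4,4,4](0) P2=[2,3,2,5,4,2](0)
Move 2: P1 pit2 -> P1=[0,4,0,5,5,5](1) P2=[2,3,2,5,4,2](0)
Move 3: P2 pit5 -> P1=[1,4,0,5,5,5](1) P2=[2,3,2,5,4,0](1)
Move 4: P1 pit3 -> P1=[1,4,0,0,6,6](2) P2=[3,4,2,5,4,0](1)
Move 5: P1 pit5 -> P1=[1,4,0,0,6,0](3) P2=[4,5,3,6,5,0](1)
Move 6: P1 pit4 -> P1=[1,4,0,0,0,1](4) P2=[5,6,4,7,5,0](1)
Move 7: P2 pit2 -> P1=[1,4,0,0,0,1](4) P2=[5,6,0,8,6,1](2)

Answer: 4 2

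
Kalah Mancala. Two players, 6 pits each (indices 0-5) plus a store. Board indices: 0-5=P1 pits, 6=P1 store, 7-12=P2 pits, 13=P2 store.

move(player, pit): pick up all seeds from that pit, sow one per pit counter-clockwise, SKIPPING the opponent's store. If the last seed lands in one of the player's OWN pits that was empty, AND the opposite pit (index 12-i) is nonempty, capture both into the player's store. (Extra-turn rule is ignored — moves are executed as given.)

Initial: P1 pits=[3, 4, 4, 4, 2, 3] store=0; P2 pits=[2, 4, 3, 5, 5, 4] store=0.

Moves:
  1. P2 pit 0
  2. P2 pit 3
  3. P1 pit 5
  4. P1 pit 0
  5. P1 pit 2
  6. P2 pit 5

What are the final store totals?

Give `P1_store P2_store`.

Move 1: P2 pit0 -> P1=[3,4,4,4,2,3](0) P2=[0,5,4,5,5,4](0)
Move 2: P2 pit3 -> P1=[4,5,4,4,2,3](0) P2=[0,5,4,0,6,5](1)
Move 3: P1 pit5 -> P1=[4,5,4,4,2,0](1) P2=[1,6,4,0,6,5](1)
Move 4: P1 pit0 -> P1=[0,6,5,5,3,0](1) P2=[1,6,4,0,6,5](1)
Move 5: P1 pit2 -> P1=[0,6,0,6,4,1](2) P2=[2,6,4,0,6,5](1)
Move 6: P2 pit5 -> P1=[1,7,1,7,4,1](2) P2=[2,6,4,0,6,0](2)

Answer: 2 2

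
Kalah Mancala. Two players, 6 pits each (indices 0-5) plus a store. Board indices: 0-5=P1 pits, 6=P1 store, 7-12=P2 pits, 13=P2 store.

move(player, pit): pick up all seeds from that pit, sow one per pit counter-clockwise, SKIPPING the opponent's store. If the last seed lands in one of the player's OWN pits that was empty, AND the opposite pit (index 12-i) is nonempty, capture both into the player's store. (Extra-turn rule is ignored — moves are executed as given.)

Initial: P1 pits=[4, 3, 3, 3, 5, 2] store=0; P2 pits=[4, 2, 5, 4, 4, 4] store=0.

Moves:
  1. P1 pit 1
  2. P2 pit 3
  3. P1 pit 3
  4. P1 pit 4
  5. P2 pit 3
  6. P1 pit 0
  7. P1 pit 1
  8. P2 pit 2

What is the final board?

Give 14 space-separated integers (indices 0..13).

Answer: 1 1 6 1 1 5 2 6 3 0 1 8 6 2

Derivation:
Move 1: P1 pit1 -> P1=[4,0,4,4,6,2](0) P2=[4,2,5,4,4,4](0)
Move 2: P2 pit3 -> P1=[5,0,4,4,6,2](0) P2=[4,2,5,0,5,5](1)
Move 3: P1 pit3 -> P1=[5,0,4,0,7,3](1) P2=[5,2,5,0,5,5](1)
Move 4: P1 pit4 -> P1=[5,0,4,0,0,4](2) P2=[6,3,6,1,6,5](1)
Move 5: P2 pit3 -> P1=[5,0,4,0,0,4](2) P2=[6,3,6,0,7,5](1)
Move 6: P1 pit0 -> P1=[0,1,5,1,1,5](2) P2=[6,3,6,0,7,5](1)
Move 7: P1 pit1 -> P1=[0,0,6,1,1,5](2) P2=[6,3,6,0,7,5](1)
Move 8: P2 pit2 -> P1=[1,1,6,1,1,5](2) P2=[6,3,0,1,8,6](2)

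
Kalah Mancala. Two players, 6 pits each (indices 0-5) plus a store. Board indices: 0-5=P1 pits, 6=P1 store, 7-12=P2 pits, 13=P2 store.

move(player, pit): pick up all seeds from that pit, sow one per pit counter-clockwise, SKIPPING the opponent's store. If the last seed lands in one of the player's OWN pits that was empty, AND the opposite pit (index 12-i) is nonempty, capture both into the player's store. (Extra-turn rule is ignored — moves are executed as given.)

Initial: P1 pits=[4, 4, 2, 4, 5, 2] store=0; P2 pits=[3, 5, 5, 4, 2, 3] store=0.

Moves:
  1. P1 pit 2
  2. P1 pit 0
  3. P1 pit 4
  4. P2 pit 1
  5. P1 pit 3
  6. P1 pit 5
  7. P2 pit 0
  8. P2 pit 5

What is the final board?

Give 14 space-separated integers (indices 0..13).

Answer: 2 6 2 1 1 0 3 0 3 10 7 5 0 3

Derivation:
Move 1: P1 pit2 -> P1=[4,4,0,5,6,2](0) P2=[3,5,5,4,2,3](0)
Move 2: P1 pit0 -> P1=[0,5,1,6,7,2](0) P2=[3,5,5,4,2,3](0)
Move 3: P1 pit4 -> P1=[0,5,1,6,0,3](1) P2=[4,6,6,5,3,3](0)
Move 4: P2 pit1 -> P1=[1,5,1,6,0,3](1) P2=[4,0,7,6,4,4](1)
Move 5: P1 pit3 -> P1=[1,5,1,0,1,4](2) P2=[5,1,8,6,4,4](1)
Move 6: P1 pit5 -> P1=[1,5,1,0,1,0](3) P2=[6,2,9,6,4,4](1)
Move 7: P2 pit0 -> P1=[1,5,1,0,1,0](3) P2=[0,3,10,7,5,5](2)
Move 8: P2 pit5 -> P1=[2,6,2,1,1,0](3) P2=[0,3,10,7,5,0](3)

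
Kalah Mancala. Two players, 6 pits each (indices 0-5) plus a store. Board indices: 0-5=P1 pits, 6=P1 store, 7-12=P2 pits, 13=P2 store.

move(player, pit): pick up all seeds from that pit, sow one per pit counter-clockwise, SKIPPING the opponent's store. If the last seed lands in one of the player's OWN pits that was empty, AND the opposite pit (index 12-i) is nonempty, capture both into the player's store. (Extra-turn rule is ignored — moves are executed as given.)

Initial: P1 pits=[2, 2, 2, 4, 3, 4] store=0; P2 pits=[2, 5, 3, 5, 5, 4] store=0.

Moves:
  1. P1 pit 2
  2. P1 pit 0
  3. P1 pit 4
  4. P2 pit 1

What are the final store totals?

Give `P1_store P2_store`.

Answer: 7 1

Derivation:
Move 1: P1 pit2 -> P1=[2,2,0,5,4,4](0) P2=[2,5,3,5,5,4](0)
Move 2: P1 pit0 -> P1=[0,3,0,5,4,4](6) P2=[2,5,3,0,5,4](0)
Move 3: P1 pit4 -> P1=[0,3,0,5,0,5](7) P2=[3,6,3,0,5,4](0)
Move 4: P2 pit1 -> P1=[1,3,0,5,0,5](7) P2=[3,0,4,1,6,5](1)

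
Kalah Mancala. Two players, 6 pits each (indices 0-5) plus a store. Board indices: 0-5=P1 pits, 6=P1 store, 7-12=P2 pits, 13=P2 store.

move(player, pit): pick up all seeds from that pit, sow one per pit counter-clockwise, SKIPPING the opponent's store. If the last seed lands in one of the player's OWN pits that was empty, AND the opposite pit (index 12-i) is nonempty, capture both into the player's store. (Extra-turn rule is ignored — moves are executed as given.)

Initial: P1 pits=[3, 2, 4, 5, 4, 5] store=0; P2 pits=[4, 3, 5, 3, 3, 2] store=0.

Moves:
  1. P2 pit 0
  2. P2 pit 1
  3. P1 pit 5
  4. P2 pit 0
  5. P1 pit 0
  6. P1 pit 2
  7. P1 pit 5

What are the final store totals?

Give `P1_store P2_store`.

Answer: 3 0

Derivation:
Move 1: P2 pit0 -> P1=[3,2,4,5,4,5](0) P2=[0,4,6,4,4,2](0)
Move 2: P2 pit1 -> P1=[3,2,4,5,4,5](0) P2=[0,0,7,5,5,3](0)
Move 3: P1 pit5 -> P1=[3,2,4,5,4,0](1) P2=[1,1,8,6,5,3](0)
Move 4: P2 pit0 -> P1=[3,2,4,5,4,0](1) P2=[0,2,8,6,5,3](0)
Move 5: P1 pit0 -> P1=[0,3,5,6,4,0](1) P2=[0,2,8,6,5,3](0)
Move 6: P1 pit2 -> P1=[0,3,0,7,5,1](2) P2=[1,2,8,6,5,3](0)
Move 7: P1 pit5 -> P1=[0,3,0,7,5,0](3) P2=[1,2,8,6,5,3](0)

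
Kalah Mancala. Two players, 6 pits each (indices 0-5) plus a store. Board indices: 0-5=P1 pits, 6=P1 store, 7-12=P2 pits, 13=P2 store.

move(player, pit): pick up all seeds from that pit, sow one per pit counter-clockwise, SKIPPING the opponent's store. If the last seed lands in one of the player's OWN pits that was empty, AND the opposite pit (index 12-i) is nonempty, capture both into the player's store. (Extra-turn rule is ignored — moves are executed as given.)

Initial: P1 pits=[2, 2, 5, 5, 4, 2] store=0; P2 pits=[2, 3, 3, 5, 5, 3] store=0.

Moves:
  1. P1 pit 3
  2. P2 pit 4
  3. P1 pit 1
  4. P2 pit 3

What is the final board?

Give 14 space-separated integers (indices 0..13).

Answer: 4 1 7 1 6 3 1 3 4 3 0 1 5 2

Derivation:
Move 1: P1 pit3 -> P1=[2,2,5,0,5,3](1) P2=[3,4,3,5,5,3](0)
Move 2: P2 pit4 -> P1=[3,3,6,0,5,3](1) P2=[3,4,3,5,0,4](1)
Move 3: P1 pit1 -> P1=[3,0,7,1,6,3](1) P2=[3,4,3,5,0,4](1)
Move 4: P2 pit3 -> P1=[4,1,7,1,6,3](1) P2=[3,4,3,0,1,5](2)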